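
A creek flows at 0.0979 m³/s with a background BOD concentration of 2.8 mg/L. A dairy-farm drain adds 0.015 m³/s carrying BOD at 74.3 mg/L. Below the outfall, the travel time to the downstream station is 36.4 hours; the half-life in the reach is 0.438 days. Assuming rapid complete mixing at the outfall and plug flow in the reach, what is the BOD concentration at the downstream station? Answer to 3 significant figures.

1.12 mg/L

Mass balance: C = (0.09790·2.800 + 0.01500·74.30) / 0.1129 = 1.389/0.1129 = 12.30 mg/L.
Half-life 0.438 d → k = ln 2 / 0.438 = 1.583 d⁻¹.
First-order decay: C = 12.30·exp(−k·t) = 12.30·0.09070 = 1.116 mg/L.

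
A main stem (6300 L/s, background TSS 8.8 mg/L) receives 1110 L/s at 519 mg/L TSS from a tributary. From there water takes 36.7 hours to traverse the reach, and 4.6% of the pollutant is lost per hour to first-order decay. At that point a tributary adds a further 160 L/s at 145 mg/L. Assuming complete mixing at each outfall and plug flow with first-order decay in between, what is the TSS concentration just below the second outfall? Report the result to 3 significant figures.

17.9 mg/L

After mixing, C = (6300·8.800 + 1110·519.0) / 7410 = 631500/7410 = 85.23 mg/L; combined flow 7410 L/s.
4.6%/h lost → k = −ln(1 − 0.046) = 0.04709 h⁻¹.
Applying C = C₀e^(−kt): 85.23 × 0.1776 = 15.14 mg/L.
At the second outfall, C = (7410·15.14 + 160.0·145.0) / (7410 + 160.0) = 17.88 mg/L.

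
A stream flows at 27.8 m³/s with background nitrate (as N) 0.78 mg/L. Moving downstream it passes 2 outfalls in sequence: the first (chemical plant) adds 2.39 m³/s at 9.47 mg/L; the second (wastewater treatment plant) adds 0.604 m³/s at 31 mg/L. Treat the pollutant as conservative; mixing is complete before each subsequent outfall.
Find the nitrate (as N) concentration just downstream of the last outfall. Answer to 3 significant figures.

Outfall 1: combined Q = 30.19 m³/s; C = (27.80·0.7800 + 2.390·9.470)/30.19 = 1.468 mg/L.
Outfall 2: combined Q = 30.79 m³/s; C = (30.19·1.468 + 0.6040·31.00)/30.79 = 2.047 mg/L.

2.05 mg/L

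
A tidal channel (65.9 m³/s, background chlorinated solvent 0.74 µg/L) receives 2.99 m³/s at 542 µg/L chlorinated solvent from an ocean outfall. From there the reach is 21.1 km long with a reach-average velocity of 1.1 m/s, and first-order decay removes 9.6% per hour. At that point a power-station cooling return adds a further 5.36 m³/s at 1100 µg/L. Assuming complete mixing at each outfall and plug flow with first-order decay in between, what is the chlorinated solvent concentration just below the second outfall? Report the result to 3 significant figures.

92.5 µg/L

Flow-weighted average: C = (65.90·0.7400 + 2.990·542.0) / 68.89 = 1669/68.89 = 24.23 µg/L; combined flow 68.89 m³/s.
Travel time t = 21.1·1000 / 1.1 = 19180 s = 5.328 h.
9.6%/h lost → k = −ln(1 − 0.096) = 0.1009 h⁻¹.
Applying C = C₀e^(−kt): 24.23 × 0.5841 = 14.15 µg/L.
Second outfall: C = (68.89·14.15 + 5.360·1100)/74.25 = 92.54 µg/L.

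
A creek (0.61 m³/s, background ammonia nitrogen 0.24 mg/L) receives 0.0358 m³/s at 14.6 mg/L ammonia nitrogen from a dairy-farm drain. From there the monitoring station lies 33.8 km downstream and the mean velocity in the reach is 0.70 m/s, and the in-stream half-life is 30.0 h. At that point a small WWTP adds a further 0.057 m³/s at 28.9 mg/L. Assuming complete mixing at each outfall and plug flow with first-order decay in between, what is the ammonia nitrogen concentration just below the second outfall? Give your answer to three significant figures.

Mass balance: C = (0.6100·0.2400 + 0.03580·14.60) / 0.6458 = 0.6691/0.6458 = 1.036 mg/L; combined flow 0.6458 m³/s.
Travel time t = 33.8·1000 / 0.70 = 48290 s = 13.41 h.
Half-life 30.0 h → k = ln 2 / 30.0 = 0.02310 h⁻¹ = 0.5545 d⁻¹.
Applying C = C₀e^(−kt): 1.036 × 0.7335 = 0.7600 mg/L.
At the second outfall, C = (0.6458·0.7600 + 0.05700·28.90) / (0.6458 + 0.05700) = 3.042 mg/L.

3.04 mg/L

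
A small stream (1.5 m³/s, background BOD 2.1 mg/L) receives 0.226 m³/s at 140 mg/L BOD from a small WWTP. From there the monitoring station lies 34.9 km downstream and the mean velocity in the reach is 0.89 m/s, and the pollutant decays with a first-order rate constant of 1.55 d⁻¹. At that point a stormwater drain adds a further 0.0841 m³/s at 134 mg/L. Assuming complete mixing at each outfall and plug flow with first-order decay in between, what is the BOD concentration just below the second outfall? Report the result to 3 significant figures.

Flow-weighted average: C = (1.500·2.100 + 0.2260·140.0) / 1.726 = 34.79/1.726 = 20.16 mg/L; combined flow 1.726 m³/s.
Travel time t = 34.9·1000 / 0.89 = 39210 s = 10.89 h.
First-order decay: C = 20.16·exp(−k·t) = 20.16·0.4949 = 9.975 mg/L.
Second outfall: C = (1.726·9.975 + 0.08410·134.0)/1.810 = 15.74 mg/L.

15.7 mg/L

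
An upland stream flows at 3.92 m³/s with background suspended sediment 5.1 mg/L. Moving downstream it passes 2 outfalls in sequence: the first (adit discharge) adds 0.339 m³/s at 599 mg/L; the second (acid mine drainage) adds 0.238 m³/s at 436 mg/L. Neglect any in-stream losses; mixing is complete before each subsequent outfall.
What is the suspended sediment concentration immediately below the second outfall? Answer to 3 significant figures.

72.7 mg/L

Outfall 1: combined Q = 4.259 m³/s; C = (3.920·5.100 + 0.3390·599.0)/4.259 = 52.37 mg/L.
Outfall 2: combined Q = 4.497 m³/s; C = (4.259·52.37 + 0.2380·436.0)/4.497 = 72.68 mg/L.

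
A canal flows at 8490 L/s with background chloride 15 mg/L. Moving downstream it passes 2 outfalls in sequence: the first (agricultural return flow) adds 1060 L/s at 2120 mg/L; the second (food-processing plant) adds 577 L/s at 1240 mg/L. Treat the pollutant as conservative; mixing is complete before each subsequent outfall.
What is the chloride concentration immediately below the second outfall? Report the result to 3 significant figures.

After outfall 1: Q = 8490 + 1060 = 9550 L/s; C = (8490·15.00 + 1060·2120)/9550 = 248.6 mg/L.
After outfall 2: Q = 9550 + 577.0 = 10130 L/s; C = (9550·248.6 + 577.0·1240)/10130 = 305.1 mg/L.

305 mg/L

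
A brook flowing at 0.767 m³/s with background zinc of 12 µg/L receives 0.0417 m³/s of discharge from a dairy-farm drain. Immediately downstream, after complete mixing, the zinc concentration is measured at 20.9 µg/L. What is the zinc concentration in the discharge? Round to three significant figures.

185 µg/L

Mass balance: 0.7670·12.00 + 0.04170·Cₑ = 0.8087·20.90
→ Cₑ = (0.8087·20.90 − 0.7670·12.00) / 0.04170 = 184.6 µg/L.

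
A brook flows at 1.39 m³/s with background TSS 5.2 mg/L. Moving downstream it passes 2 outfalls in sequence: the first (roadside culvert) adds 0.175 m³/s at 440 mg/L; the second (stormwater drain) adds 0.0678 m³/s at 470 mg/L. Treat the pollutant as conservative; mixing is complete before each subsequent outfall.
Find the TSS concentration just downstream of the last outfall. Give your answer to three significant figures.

After outfall 1: Q = 1.390 + 0.1750 = 1.565 m³/s; C = (1.390·5.200 + 0.1750·440.0)/1.565 = 53.82 mg/L.
After outfall 2: Q = 1.565 + 0.06780 = 1.633 m³/s; C = (1.565·53.82 + 0.06780·470.0)/1.633 = 71.10 mg/L.

71.1 mg/L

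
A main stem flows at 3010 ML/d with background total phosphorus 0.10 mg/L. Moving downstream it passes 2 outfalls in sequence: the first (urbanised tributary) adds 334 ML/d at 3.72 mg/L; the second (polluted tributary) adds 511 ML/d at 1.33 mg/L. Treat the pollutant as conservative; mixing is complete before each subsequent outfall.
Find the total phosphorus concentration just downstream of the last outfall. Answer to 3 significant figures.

After outfall 1: Q = 3010 + 334.0 = 3344 ML/d; C = (3010·0.1000 + 334.0·3.720)/3344 = 0.4616 mg/L.
After outfall 2: Q = 3344 + 511.0 = 3855 ML/d; C = (3344·0.4616 + 511.0·1.330)/3855 = 0.5767 mg/L.

0.577 mg/L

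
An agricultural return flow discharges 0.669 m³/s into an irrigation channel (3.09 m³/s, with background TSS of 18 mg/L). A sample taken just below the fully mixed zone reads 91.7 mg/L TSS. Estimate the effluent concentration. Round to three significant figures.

432 mg/L

Mass balance: 3.090·18.00 + 0.6690·Cₑ = 3.759·91.70
→ Cₑ = (3.759·91.70 − 3.090·18.00) / 0.6690 = 432.1 mg/L.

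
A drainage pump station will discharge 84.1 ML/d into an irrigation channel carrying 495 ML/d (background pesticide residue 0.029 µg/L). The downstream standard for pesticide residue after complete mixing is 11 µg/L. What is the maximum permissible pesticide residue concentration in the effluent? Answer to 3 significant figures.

75.6 µg/L

At the limit, (Qr·Cr + Qe·Cₑ)/(Qr + Qe) = 11:
Cₑ = (579.1·11 − 495.0·0.02900) / 84.10 = 75.57 µg/L.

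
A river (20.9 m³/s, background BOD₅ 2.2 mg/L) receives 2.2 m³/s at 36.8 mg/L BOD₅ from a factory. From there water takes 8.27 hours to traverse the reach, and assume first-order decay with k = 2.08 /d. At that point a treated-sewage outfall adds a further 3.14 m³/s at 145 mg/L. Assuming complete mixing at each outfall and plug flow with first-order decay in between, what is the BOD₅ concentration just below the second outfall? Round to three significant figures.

19.7 mg/L

Flow-weighted average: C = (20.90·2.200 + 2.200·36.80) / 23.10 = 126.9/23.10 = 5.495 mg/L; combined flow 23.10 m³/s.
Applying C = C₀e^(−kt): 5.495 × 0.4883 = 2.684 mg/L.
At the second outfall, C = (23.10·2.684 + 3.140·145.0) / (23.10 + 3.140) = 19.71 mg/L.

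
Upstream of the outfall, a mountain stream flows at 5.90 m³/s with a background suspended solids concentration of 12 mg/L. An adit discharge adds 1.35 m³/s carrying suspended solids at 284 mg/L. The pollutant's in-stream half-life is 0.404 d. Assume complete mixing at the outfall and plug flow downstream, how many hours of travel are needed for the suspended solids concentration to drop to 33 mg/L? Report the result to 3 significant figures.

8.97 h

Mass balance: C = (5.900·12.00 + 1.350·284.0) / 7.250 = 454.2/7.250 = 62.65 mg/L.
Half-life 0.404 d → k = ln 2 / 0.404 = 1.716 d⁻¹.
62.65·exp(−k·t) = 33 → t = ln(62.65/33)/k = 32280 s = 8.967 h.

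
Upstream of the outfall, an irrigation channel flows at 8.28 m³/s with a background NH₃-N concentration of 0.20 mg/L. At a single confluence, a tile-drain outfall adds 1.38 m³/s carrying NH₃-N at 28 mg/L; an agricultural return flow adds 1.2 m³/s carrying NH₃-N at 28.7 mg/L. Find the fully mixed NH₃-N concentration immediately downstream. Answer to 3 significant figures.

Mass balance: C = (8.280·0.2000 + 1.380·28.00 + 1.200·28.70) / 10.86 = 74.74/10.86 = 6.882 mg/L.

6.88 mg/L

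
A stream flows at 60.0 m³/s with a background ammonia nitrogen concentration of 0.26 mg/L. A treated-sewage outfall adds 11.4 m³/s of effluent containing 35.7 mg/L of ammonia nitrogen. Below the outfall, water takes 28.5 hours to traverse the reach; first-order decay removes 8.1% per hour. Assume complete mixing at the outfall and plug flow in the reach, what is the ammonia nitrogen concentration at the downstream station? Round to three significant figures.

0.533 mg/L

Mixed concentration C = ΣQC/ΣQ = (60.00·0.2600 + 11.40·35.70) / 71.40 = 422.6/71.40 = 5.918 mg/L.
8.1%/h lost → k = −ln(1 − 0.081) = 0.08447 h⁻¹.
After decay, C = 5.918 × e^(−kt) = 5.918 × 0.09005 = 0.5330 mg/L.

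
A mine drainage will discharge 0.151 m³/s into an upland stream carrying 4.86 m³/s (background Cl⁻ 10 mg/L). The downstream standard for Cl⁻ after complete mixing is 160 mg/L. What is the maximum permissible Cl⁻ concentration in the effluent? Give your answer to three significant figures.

4990 mg/L

At the limit, (Qr·Cr + Qe·Cₑ)/(Qr + Qe) = 160:
Cₑ = (5.011·160 − 4.860·10.00) / 0.1510 = 4988 mg/L.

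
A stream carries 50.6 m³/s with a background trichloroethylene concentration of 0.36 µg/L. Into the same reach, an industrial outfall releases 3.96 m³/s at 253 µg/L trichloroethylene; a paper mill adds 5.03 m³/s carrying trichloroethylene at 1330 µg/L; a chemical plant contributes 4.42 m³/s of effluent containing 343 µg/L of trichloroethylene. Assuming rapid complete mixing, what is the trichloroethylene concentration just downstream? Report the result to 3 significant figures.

144 µg/L

Conservation of mass: C = (50.60·0.3600 + 3.960·253.0 + 5.030·1330 + 4.420·343.0) / 64.01 = 9226/64.01 = 144.1 µg/L.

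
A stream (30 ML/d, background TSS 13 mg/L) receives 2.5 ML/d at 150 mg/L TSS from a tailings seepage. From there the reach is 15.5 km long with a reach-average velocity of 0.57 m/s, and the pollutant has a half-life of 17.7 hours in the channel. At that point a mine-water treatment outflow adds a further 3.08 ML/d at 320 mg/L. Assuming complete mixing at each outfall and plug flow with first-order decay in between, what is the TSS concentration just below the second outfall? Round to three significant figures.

Mixed concentration C = ΣQC/ΣQ = (30.00·13.00 + 2.500·150.0) / 32.50 = 765.0/32.50 = 23.54 mg/L; combined flow 32.50 ML/d.
Travel time t = 15.5·1000 / 0.57 = 27190 s = 7.554 h.
Half-life 17.7 h → k = ln 2 / 17.7 = 0.03916 h⁻¹ = 0.9399 d⁻¹.
After decay, C = 23.54 × e^(−kt) = 23.54 × 0.7439 = 17.51 mg/L.
Second outfall: C = (32.50·17.51 + 3.080·320.0)/35.58 = 43.70 mg/L.

43.7 mg/L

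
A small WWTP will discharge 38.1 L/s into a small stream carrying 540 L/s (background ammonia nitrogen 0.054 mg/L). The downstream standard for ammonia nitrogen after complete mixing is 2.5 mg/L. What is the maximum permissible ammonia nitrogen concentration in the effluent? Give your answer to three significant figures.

At the limit, (Qr·Cr + Qe·Cₑ)/(Qr + Qe) = 2.5:
Cₑ = (578.1·2.5 − 540.0·0.05400) / 38.10 = 37.17 mg/L.

37.2 mg/L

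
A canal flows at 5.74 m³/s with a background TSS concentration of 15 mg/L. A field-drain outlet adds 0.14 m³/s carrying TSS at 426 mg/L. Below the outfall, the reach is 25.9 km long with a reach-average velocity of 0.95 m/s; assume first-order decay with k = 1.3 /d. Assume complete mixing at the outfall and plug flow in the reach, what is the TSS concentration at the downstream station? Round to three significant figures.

16.4 mg/L

Mixed concentration C = ΣQC/ΣQ = (5.740·15.00 + 0.1400·426.0) / 5.880 = 145.7/5.880 = 24.79 mg/L.
Travel time t = 25.9·1000 / 0.95 = 27260 s = 7.573 h.
Applying C = C₀e^(−kt): 24.79 × 0.6635 = 16.45 mg/L.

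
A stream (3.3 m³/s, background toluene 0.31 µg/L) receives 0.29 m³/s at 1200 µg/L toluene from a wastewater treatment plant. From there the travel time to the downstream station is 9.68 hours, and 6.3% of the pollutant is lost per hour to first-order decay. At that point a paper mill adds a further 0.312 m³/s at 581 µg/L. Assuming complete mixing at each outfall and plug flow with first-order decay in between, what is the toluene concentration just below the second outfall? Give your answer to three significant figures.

94.1 µg/L

Conservation of mass: C = (3.300·0.3100 + 0.2900·1200) / 3.590 = 349.0/3.590 = 97.22 µg/L; combined flow 3.590 m³/s.
6.3%/h lost → k = −ln(1 − 0.063) = 0.06507 h⁻¹.
Decay over the reach: 97.22·exp(−kt) = 97.22·0.5326 = 51.78 µg/L.
Second outfall: C = (3.590·51.78 + 0.3120·581.0)/3.902 = 94.10 µg/L.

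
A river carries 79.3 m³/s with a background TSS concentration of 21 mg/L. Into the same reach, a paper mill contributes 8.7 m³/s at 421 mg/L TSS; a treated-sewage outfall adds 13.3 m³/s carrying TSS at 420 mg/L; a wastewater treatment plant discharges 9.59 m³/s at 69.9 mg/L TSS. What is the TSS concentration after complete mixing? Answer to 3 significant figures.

Conservation of mass: C = (79.30·21.00 + 8.700·421.0 + 13.30·420.0 + 9.590·69.90) / 110.9 = 11580/110.9 = 104.5 mg/L.

104 mg/L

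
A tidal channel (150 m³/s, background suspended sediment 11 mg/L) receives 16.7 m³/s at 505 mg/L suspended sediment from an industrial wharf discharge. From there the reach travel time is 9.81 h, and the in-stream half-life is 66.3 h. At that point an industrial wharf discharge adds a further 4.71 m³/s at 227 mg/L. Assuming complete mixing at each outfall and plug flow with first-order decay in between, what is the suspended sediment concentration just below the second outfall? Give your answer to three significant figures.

After mixing, C = (150.0·11.00 + 16.70·505.0) / 166.7 = 10080/166.7 = 60.49 mg/L; combined flow 166.7 m³/s.
Half-life 66.3 h → k = ln 2 / 66.3 = 0.01045 h⁻¹ = 0.2509 d⁻¹.
After decay, C = 60.49 × e^(−kt) = 60.49 × 0.9025 = 54.59 mg/L.
Second outfall: C = (166.7·54.59 + 4.710·227.0)/171.4 = 59.33 mg/L.

59.3 mg/L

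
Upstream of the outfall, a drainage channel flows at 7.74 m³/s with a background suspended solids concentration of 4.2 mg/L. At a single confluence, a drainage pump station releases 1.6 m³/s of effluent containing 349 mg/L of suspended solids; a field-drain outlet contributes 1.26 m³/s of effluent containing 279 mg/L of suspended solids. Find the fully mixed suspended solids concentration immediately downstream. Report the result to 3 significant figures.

88.9 mg/L

Conservation of mass: C = (7.740·4.200 + 1.600·349.0 + 1.260·279.0) / 10.60 = 942.4/10.60 = 88.91 mg/L.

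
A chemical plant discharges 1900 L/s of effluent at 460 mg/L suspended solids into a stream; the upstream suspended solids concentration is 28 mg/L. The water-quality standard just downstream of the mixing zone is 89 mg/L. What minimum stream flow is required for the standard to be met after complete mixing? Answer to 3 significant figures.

Set C_mix = 89: (Q·28.00 + 1900·460.0) / (Q + 1900) = 89
→ Q = 1900·(460.0 − 89)/(89 − 28.00) = 11560 L/s.

11600 L/s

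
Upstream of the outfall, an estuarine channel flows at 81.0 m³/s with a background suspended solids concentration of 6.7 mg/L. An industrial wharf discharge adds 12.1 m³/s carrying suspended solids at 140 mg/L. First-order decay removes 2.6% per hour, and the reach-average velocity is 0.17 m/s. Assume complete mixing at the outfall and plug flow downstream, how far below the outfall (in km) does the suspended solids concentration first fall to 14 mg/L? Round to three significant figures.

Mixed concentration C = ΣQC/ΣQ = (81.00·6.700 + 12.10·140.0) / 93.10 = 2237/93.10 = 24.02 mg/L.
2.6%/h lost → k = −ln(1 − 0.026) = 0.02634 h⁻¹.
Set 24.02·exp(−k·t) = 14 → t = ln(24.02/14)/k = 73800 s = 20.50 h.
Distance = v·t = 0.17·73800 = 12550 m = 12.55 km.

12.5 km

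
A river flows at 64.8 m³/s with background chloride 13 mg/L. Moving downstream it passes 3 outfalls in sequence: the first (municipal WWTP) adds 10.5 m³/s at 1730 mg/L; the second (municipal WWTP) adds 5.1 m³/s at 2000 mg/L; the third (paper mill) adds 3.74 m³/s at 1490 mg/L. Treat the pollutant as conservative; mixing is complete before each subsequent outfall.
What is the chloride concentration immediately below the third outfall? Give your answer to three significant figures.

After outfall 1: Q = 64.80 + 10.50 = 75.30 m³/s; C = (64.80·13.00 + 10.50·1730)/75.30 = 252.4 mg/L.
After outfall 2: Q = 75.30 + 5.100 = 80.40 m³/s; C = (75.30·252.4 + 5.100·2000)/80.40 = 363.3 mg/L.
After outfall 3: Q = 80.40 + 3.740 = 84.14 m³/s; C = (80.40·363.3 + 3.740·1490)/84.14 = 413.4 mg/L.

413 mg/L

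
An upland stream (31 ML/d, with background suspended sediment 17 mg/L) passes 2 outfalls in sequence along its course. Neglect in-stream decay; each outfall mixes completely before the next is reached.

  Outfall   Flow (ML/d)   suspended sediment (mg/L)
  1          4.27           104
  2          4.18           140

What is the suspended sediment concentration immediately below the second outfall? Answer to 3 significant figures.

39.4 mg/L

After outfall 1: Q = 31.00 + 4.270 = 35.27 ML/d; C = (31.00·17.00 + 4.270·104.0)/35.27 = 27.53 mg/L.
After outfall 2: Q = 35.27 + 4.180 = 39.45 ML/d; C = (35.27·27.53 + 4.180·140.0)/39.45 = 39.45 mg/L.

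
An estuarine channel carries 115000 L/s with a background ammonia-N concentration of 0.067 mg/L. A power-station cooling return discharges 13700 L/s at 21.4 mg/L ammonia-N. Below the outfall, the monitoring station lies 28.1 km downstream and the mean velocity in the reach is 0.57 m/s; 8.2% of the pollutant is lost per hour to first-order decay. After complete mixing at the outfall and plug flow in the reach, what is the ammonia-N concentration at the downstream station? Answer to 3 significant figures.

Conservation of mass: C = (115000·0.06700 + 13700·21.40) / 128700 = 300900/128700 = 2.338 mg/L.
Travel time t = 28.1·1000 / 0.57 = 49300 s = 13.69 h.
8.2%/h lost → k = −ln(1 − 0.082) = 0.08556 h⁻¹.
Applying C = C₀e^(−kt): 2.338 × 0.3099 = 0.7244 mg/L.

0.724 mg/L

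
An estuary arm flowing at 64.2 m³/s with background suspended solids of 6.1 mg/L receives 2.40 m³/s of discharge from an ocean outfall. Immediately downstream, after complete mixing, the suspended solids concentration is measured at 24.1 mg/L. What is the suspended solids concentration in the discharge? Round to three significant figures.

Mass balance: 64.20·6.100 + 2.400·Cₑ = 66.60·24.10
→ Cₑ = (66.60·24.10 − 64.20·6.100) / 2.400 = 505.6 mg/L.

506 mg/L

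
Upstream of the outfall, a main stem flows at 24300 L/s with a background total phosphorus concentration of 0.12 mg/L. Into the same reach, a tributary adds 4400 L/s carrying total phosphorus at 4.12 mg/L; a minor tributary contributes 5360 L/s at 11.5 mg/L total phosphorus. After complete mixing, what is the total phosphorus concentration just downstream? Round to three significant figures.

2.43 mg/L

Conservation of mass: C = (24300·0.1200 + 4400·4.120 + 5360·11.50) / 34060 = 82680/34060 = 2.428 mg/L.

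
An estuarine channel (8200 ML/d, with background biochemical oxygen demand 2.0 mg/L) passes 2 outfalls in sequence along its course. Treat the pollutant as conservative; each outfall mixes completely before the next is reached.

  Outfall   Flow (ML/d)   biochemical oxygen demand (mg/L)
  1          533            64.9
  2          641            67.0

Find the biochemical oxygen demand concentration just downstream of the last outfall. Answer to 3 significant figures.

10.0 mg/L

Outfall 1: combined Q = 8733 ML/d; C = (8200·2.000 + 533.0·64.90)/8733 = 5.839 mg/L.
Outfall 2: combined Q = 9374 ML/d; C = (8733·5.839 + 641.0·67.00)/9374 = 10.02 mg/L.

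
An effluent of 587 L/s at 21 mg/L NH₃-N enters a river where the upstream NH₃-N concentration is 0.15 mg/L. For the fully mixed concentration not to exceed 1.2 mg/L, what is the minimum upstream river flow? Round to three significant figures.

Set C_mix = 1.2: (Q·0.1500 + 587.0·21.00) / (Q + 587.0) = 1.2
→ Q = 587.0·(21.00 − 1.2)/(1.2 − 0.1500) = 11070 L/s.

11100 L/s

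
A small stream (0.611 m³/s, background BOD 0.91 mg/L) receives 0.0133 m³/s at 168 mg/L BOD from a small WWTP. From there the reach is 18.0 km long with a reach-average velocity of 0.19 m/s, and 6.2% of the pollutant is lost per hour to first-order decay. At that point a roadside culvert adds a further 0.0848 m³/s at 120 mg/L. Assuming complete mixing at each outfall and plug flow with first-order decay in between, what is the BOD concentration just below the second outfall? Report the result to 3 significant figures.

15.1 mg/L

Conservation of mass: C = (0.6110·0.9100 + 0.01330·168.0) / 0.6243 = 2.790/0.6243 = 4.470 mg/L; combined flow 0.6243 m³/s.
Travel time t = 18.0·1000 / 0.19 = 94740 s = 26.32 h.
6.2%/h lost → k = −ln(1 − 0.062) = 0.06401 h⁻¹.
After decay, C = 4.470 × e^(−kt) = 4.470 × 0.1856 = 0.8294 mg/L.
At the second outfall, C = (0.6243·0.8294 + 0.08480·120.0) / (0.6243 + 0.08480) = 15.08 mg/L.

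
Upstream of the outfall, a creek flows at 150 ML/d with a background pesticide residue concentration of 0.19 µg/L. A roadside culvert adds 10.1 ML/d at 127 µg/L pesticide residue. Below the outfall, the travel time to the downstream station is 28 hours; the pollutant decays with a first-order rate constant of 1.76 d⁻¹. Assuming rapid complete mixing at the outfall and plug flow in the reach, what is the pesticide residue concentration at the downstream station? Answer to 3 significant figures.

1.05 µg/L

Mixed concentration C = ΣQC/ΣQ = (150.0·0.1900 + 10.10·127.0) / 160.1 = 1311/160.1 = 8.190 µg/L.
Applying C = C₀e^(−kt): 8.190 × 0.1283 = 1.051 µg/L.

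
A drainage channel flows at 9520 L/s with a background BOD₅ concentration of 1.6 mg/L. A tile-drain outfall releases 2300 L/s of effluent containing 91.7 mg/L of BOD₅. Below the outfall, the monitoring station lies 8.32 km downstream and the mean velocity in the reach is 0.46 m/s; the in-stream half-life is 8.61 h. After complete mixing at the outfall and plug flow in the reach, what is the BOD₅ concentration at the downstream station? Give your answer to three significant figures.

12.8 mg/L

Flow-weighted average: C = (9520·1.600 + 2300·91.70) / 11820 = 226100/11820 = 19.13 mg/L.
Travel time t = 8.32·1000 / 0.46 = 18090 s = 5.024 h.
Half-life 8.61 h → k = ln 2 / 8.61 = 0.08050 h⁻¹ = 1.932 d⁻¹.
First-order decay: C = 19.13·exp(−k·t) = 19.13·0.6673 = 12.77 mg/L.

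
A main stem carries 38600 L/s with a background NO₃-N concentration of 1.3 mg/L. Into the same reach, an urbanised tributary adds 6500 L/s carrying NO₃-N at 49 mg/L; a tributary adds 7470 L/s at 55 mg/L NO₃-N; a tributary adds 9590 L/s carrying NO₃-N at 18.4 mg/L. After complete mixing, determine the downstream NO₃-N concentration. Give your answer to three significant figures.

15.4 mg/L

Mass balance: C = (38600·1.300 + 6500·49.00 + 7470·55.00 + 9590·18.40) / 62160 = 956000/62160 = 15.38 mg/L.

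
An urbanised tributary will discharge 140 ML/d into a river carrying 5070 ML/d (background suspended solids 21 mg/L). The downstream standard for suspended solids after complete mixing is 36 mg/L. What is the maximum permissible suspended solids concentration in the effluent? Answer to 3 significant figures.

At the limit, (Qr·Cr + Qe·Cₑ)/(Qr + Qe) = 36:
Cₑ = (5210·36 − 5070·21.00) / 140.0 = 579.2 mg/L.

579 mg/L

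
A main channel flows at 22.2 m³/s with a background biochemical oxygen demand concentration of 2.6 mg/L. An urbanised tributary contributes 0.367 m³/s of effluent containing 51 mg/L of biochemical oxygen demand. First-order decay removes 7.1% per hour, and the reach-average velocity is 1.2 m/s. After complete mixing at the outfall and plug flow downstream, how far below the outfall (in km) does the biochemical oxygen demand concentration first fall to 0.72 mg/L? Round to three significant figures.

Flow-weighted average: C = (22.20·2.600 + 0.3670·51.00) / 22.57 = 76.44/22.57 = 3.387 mg/L.
7.1%/h lost → k = −ln(1 − 0.071) = 0.07365 h⁻¹.
Set 3.387·exp(−k·t) = 0.72 → t = ln(3.387/0.72)/k = 75690 s = 21.03 h.
Distance = v·t = 1.2·75690 = 90830 m = 90.83 km.

90.8 km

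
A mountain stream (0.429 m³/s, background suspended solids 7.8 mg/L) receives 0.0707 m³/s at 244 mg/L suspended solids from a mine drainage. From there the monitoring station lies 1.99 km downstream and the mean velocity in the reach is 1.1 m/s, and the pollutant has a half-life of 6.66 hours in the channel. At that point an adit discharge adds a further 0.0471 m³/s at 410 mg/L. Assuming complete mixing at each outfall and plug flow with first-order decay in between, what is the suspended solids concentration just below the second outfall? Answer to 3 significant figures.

Mixed concentration C = ΣQC/ΣQ = (0.4290·7.800 + 0.07070·244.0) / 0.4997 = 20.60/0.4997 = 41.22 mg/L; combined flow 0.4997 m³/s.
Travel time t = 1.99·1000 / 1.1 = 1809 s = 0.5025 h.
Half-life 6.66 h → k = ln 2 / 6.66 = 0.1041 h⁻¹ = 2.498 d⁻¹.
Applying C = C₀e^(−kt): 41.22 × 0.9490 = 39.12 mg/L.
At the second outfall, C = (0.4997·39.12 + 0.04710·410.0) / (0.4997 + 0.04710) = 71.07 mg/L.

71.1 mg/L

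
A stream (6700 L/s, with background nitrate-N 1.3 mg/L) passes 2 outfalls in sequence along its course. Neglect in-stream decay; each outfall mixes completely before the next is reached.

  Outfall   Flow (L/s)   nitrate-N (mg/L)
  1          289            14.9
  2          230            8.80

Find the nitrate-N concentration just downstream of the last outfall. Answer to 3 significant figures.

After outfall 1: Q = 6700 + 289.0 = 6989 L/s; C = (6700·1.300 + 289.0·14.90)/6989 = 1.862 mg/L.
After outfall 2: Q = 6989 + 230.0 = 7219 L/s; C = (6989·1.862 + 230.0·8.800)/7219 = 2.083 mg/L.

2.08 mg/L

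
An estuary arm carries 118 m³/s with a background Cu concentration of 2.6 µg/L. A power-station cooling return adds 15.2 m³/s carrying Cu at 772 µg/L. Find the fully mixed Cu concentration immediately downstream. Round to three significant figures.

Mass balance: C = (118.0·2.600 + 15.20·772.0) / 133.2 = 12040/133.2 = 90.40 µg/L.

90.4 µg/L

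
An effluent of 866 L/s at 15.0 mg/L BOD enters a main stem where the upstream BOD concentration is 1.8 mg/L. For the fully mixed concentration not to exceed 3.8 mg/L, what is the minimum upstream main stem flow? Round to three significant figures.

4850 L/s

Set C_mix = 3.8: (Q·1.800 + 866.0·15.00) / (Q + 866.0) = 3.8
→ Q = 866.0·(15.00 − 3.8)/(3.8 − 1.800) = 4850 L/s.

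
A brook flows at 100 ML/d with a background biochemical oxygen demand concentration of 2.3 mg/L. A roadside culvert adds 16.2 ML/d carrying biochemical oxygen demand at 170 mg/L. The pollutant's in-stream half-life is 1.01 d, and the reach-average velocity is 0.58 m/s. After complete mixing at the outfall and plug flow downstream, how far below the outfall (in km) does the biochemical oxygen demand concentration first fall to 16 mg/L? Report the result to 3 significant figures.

After mixing, C = (100.0·2.300 + 16.20·170.0) / 116.2 = 2984/116.2 = 25.68 mg/L.
Half-life 1.01 d → k = ln 2 / 1.01 = 0.6863 d⁻¹.
Set 25.68·exp(−k·t) = 16 → t = ln(25.68/16)/k = 59560 s = 16.55 h.
Distance = v·t = 0.58·59560 = 34550 m = 34.55 km.

34.5 km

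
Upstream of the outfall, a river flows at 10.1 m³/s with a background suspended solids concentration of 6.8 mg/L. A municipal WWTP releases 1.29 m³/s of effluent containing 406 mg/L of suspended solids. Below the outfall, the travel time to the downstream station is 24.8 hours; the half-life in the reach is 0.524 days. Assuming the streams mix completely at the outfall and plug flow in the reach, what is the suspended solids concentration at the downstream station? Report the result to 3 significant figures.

13.3 mg/L

After mixing, C = (10.10·6.800 + 1.290·406.0) / 11.39 = 592.4/11.39 = 52.01 mg/L.
Half-life 0.524 d → k = ln 2 / 0.524 = 1.323 d⁻¹.
After decay, C = 52.01 × e^(−kt) = 52.01 × 0.2549 = 13.26 mg/L.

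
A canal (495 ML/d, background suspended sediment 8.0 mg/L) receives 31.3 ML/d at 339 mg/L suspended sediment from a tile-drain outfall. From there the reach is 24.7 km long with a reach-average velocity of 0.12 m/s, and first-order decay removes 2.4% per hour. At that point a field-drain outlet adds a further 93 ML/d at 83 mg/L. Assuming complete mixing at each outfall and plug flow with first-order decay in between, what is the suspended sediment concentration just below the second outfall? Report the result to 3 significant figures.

Conservation of mass: C = (495.0·8.000 + 31.30·339.0) / 526.3 = 14570/526.3 = 27.69 mg/L; combined flow 526.3 ML/d.
Travel time t = 24.7·1000 / 0.12 = 205800 s = 57.18 h.
2.4%/h lost → k = −ln(1 − 0.024) = 0.02429 h⁻¹.
Applying C = C₀e^(−kt): 27.69 × 0.2493 = 6.903 mg/L.
At the second outfall, C = (526.3·6.903 + 93.00·83.00) / (526.3 + 93.00) = 18.33 mg/L.

18.3 mg/L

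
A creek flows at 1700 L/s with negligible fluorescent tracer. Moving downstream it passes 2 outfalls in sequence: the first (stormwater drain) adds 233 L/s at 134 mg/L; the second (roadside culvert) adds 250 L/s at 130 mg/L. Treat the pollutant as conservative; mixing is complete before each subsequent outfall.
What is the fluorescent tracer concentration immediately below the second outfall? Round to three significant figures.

29.2 mg/L

Below outfall 1: Q → 1933 L/s, C = (1700·0 + 233.0·134.0)/1933 = 16.15 mg/L.
Below outfall 2: Q → 2183 L/s, C = (1933·16.15 + 250.0·130.0)/2183 = 29.19 mg/L.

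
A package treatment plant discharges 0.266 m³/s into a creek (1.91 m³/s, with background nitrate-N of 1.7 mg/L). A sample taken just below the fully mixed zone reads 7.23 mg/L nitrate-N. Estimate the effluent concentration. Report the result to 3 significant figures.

Mass balance: 1.910·1.700 + 0.2660·Cₑ = 2.176·7.230
→ Cₑ = (2.176·7.230 − 1.910·1.700) / 0.2660 = 46.94 mg/L.

46.9 mg/L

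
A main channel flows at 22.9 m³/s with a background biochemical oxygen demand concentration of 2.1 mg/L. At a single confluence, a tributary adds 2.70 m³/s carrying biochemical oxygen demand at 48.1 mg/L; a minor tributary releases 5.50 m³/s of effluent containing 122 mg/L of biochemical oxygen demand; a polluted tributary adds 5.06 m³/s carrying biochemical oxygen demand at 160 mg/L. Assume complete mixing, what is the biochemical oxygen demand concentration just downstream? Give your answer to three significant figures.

Conservation of mass: C = (22.90·2.100 + 2.700·48.10 + 5.500·122.0 + 5.060·160.0) / 36.16 = 1659/36.16 = 45.87 mg/L.

45.9 mg/L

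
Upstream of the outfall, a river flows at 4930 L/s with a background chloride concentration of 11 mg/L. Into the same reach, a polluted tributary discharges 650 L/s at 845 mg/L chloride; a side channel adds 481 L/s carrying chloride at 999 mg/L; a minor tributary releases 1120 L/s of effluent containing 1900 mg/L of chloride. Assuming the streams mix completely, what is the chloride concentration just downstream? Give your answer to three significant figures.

447 mg/L

Mass balance: C = (4930·11.00 + 650.0·845.0 + 481.0·999.0 + 1120·1900) / 7181 = 3212000/7181 = 447.3 mg/L.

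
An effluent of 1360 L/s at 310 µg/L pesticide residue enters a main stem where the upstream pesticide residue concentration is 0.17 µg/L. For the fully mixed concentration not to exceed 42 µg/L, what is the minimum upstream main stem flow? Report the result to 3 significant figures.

8710 L/s

Set C_mix = 42: (Q·0.1700 + 1360·310.0) / (Q + 1360) = 42
→ Q = 1360·(310.0 − 42)/(42 − 0.1700) = 8713 L/s.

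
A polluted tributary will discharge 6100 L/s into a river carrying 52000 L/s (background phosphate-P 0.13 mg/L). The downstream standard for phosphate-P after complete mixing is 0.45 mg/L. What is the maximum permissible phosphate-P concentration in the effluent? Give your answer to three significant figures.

3.18 mg/L

At the limit, (Qr·Cr + Qe·Cₑ)/(Qr + Qe) = 0.45:
Cₑ = (58100·0.45 − 52000·0.1300) / 6100 = 3.178 mg/L.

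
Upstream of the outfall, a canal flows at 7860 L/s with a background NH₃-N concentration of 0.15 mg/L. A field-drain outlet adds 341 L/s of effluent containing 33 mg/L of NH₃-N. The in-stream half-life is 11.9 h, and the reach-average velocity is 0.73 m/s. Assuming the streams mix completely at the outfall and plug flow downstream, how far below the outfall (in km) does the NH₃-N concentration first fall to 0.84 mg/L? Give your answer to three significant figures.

26.6 km

Conservation of mass: C = (7860·0.1500 + 341.0·33.00) / 8201 = 12430/8201 = 1.516 mg/L.
Half-life 11.9 h → k = ln 2 / 11.9 = 0.05825 h⁻¹ = 1.398 d⁻¹.
Set 1.516·exp(−k·t) = 0.84 → t = ln(1.516/0.84)/k = 36490 s = 10.14 h.
Distance = v·t = 0.73·36490 = 26640 m = 26.64 km.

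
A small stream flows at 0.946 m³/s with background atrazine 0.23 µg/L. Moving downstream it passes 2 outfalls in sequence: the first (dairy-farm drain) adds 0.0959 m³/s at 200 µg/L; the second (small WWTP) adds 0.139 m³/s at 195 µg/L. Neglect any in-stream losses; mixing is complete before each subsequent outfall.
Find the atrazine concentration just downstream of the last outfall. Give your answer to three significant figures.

39.4 µg/L

Outfall 1: combined Q = 1.042 m³/s; C = (0.9460·0.2300 + 0.09590·200.0)/1.042 = 18.62 µg/L.
Outfall 2: combined Q = 1.181 m³/s; C = (1.042·18.62 + 0.1390·195.0)/1.181 = 39.38 µg/L.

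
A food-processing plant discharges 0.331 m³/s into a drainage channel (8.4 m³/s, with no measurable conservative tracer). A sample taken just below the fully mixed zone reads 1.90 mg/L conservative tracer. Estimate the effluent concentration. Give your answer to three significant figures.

Mass balance: 8.400·0 + 0.3310·Cₑ = 8.731·1.900
→ Cₑ = (8.731·1.900 − 8.400·0) / 0.3310 = 50.12 mg/L.

50.1 mg/L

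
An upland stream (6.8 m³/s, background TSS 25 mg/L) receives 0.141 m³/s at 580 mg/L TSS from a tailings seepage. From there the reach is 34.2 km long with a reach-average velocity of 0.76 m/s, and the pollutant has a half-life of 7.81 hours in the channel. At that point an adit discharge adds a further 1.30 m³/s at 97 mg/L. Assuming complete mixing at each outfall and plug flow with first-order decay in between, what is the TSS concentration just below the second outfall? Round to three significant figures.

Mixed concentration C = ΣQC/ΣQ = (6.800·25.00 + 0.1410·580.0) / 6.941 = 251.8/6.941 = 36.27 mg/L; combined flow 6.941 m³/s.
Travel time t = 34.2·1000 / 0.76 = 45000 s = 12.50 h.
Half-life 7.81 h → k = ln 2 / 7.81 = 0.08875 h⁻¹ = 2.130 d⁻¹.
Decay over the reach: 36.27·exp(−kt) = 36.27·0.3298 = 11.96 mg/L.
At the second outfall, C = (6.941·11.96 + 1.300·97.00) / (6.941 + 1.300) = 25.38 mg/L.

25.4 mg/L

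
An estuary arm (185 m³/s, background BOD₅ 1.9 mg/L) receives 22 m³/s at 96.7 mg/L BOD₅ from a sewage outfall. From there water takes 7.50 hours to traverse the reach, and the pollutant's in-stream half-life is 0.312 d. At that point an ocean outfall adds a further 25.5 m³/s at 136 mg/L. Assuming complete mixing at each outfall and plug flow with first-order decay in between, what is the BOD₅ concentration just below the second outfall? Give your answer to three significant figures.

20.2 mg/L

Mass balance: C = (185.0·1.900 + 22.00·96.70) / 207.0 = 2479/207.0 = 11.98 mg/L; combined flow 207.0 m³/s.
Half-life 0.312 d → k = ln 2 / 0.312 = 2.222 d⁻¹.
First-order decay: C = 11.98·exp(−k·t) = 11.98·0.4994 = 5.981 mg/L.
At the second outfall, C = (207.0·5.981 + 25.50·136.0) / (207.0 + 25.50) = 20.24 mg/L.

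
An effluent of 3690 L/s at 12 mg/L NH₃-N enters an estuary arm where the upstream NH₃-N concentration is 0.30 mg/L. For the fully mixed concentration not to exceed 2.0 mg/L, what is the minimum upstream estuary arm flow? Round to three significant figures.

Set C_mix = 2.0: (Q·0.3000 + 3690·12.00) / (Q + 3690) = 2.0
→ Q = 3690·(12.00 − 2.0)/(2.0 − 0.3000) = 21710 L/s.

21700 L/s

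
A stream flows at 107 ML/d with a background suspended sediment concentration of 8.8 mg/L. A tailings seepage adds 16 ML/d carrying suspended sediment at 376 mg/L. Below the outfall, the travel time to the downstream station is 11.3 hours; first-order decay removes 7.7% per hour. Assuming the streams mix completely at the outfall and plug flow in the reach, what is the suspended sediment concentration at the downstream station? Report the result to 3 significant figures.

22.9 mg/L

Mass balance: C = (107.0·8.800 + 16.00·376.0) / 123.0 = 6958/123.0 = 56.57 mg/L.
7.7%/h lost → k = −ln(1 − 0.077) = 0.08013 h⁻¹.
First-order decay: C = 56.57·exp(−k·t) = 56.57·0.4044 = 22.87 mg/L.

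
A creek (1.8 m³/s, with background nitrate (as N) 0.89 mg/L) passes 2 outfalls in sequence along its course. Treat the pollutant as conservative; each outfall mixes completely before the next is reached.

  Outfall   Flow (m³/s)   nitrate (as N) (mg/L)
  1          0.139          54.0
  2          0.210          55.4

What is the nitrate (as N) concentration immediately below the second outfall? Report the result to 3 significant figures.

Below outfall 1: Q → 1.939 m³/s, C = (1.800·0.8900 + 0.1390·54.00)/1.939 = 4.697 mg/L.
Below outfall 2: Q → 2.149 m³/s, C = (1.939·4.697 + 0.2100·55.40)/2.149 = 9.652 mg/L.

9.65 mg/L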